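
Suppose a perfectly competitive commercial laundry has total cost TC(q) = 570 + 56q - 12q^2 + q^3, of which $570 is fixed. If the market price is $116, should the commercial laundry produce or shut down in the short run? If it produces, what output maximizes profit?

Produce at q = 10

Variable cost is VC = 56q - 12q^2 + q^3, so AVC = VC/q = 56 - 12q + q^2 and MC = dTC/dq = 56 - 24q + 3q^2.
AVC is minimized where dAVC/dq = -12 + 2q = 0, at q = 6; min AVC = 56 - 12·6 + 6^2 = $20.
P = $116 exceeds min AVC = $20, so the firm stays open.
Solving P = MC: -60 - 24q + 3q^2 = 0 ⇒ q = -2 or 10. On the upward-sloping branch, q* = 10.
Check: AVC at q = 10 is $36 ≤ P, so revenue covers variable cost.
Profit = P·q − TC = 116·10 − 930 = $230.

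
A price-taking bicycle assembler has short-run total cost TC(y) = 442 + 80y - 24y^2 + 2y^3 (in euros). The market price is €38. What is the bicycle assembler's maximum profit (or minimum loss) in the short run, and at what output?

AVC = 80 - 24y + 2y^2 has its minimum €8 at y = 6; price €38 clears that bar, so the firm operates.
With MC = 80 - 48y + 6y^2, P = MC on the upward-sloping part at y* = 7.
TR = 38·7 = 266. TC = 442 + 70 = 512. Profit = 266 − 512 = -€246.
That loss of €246 beats the €442 the firm would lose by shutting down; producing recovers €196 of fixed cost.

Profit = -€246 at y = 7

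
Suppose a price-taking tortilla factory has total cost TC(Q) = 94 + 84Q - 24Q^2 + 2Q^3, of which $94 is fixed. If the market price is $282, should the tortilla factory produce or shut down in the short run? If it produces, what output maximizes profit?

Produce at Q = 11

Variable cost is VC = 84Q - 24Q^2 + 2Q^3, so AVC = VC/Q = 84 - 24Q + 2Q^2 and MC = dTC/dQ = 84 - 48Q + 6Q^2.
The AVC parabola has its vertex at Q = 24/4 = 6, where AVC = 84 - 24·6 + 2·6^2 = $12.
P = $282 exceeds min AVC = $12, so the firm stays open.
Set P = MC: 282 = 84 - 48Q + 6Q^2 → -198 - 48Q + 6Q^2 = 0. The roots are Q = -3 and Q = 11; the profit-maximizing output is on the rising part of MC, so Q* = 11.
Check: AVC at Q = 11 is $62 ≤ P, so revenue covers variable cost.
Profit = P·Q − TC = 282·11 − 776 = $2326.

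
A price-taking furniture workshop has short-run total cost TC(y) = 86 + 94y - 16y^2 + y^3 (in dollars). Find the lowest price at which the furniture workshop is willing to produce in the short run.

The firm shuts down when price falls below the minimum of average variable cost. AVC = VC/y = 94 - 16y + y^2.
dAVC/dy = -16 + 2y = 0 gives y = 8. min AVC = 94 - 16·8 + 8^2 = 30.
The firm shuts down for any P below $30.

$30 per unit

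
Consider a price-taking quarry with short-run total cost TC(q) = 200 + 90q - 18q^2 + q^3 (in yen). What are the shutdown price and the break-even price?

Shutdown price = min AVC. AVC = 90 - 18q + q^2, with vertex at q = 9 and minimum ¥9.
ATC = 200/q + 90 - 18q + q^2. Setting dATC/dq = −200/q^2 − 18 + 2q = 0 gives q = 10 (since 2·10^3 − 18·10^2 = 200).
min ATC = 200/10 + 90 − 18·10 + 10^2 = ¥30. That is the break-even price.
For ¥9 ≤ P < ¥30 the firm produces at a loss; below ¥9 it shuts down.

Shutdown price = ¥9; break-even price = ¥30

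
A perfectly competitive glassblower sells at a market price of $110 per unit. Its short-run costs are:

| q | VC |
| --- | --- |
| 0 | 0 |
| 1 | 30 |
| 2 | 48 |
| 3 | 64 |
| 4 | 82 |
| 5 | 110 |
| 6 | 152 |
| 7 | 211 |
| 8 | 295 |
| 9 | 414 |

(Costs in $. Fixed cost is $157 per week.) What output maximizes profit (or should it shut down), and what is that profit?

Tabulate TR − TC: q=0: -157; q=1: -77; q=2: 15; q=3: 109; q=4: 201; q=5: 283; q=6: 351; q=7: 402; q=8: 428; q=9: 419.
Profit is maximized at q = 8. AVC there is 295/8 = $36.88 ≤ P, so producing beats shutting down (which would give -$157).

q = 8; profit = $428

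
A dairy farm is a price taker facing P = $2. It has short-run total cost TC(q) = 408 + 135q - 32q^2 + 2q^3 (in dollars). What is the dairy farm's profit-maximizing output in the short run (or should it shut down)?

Variable cost is VC = 135q - 32q^2 + 2q^3, so AVC = VC/q = 135 - 32q + 2q^2 and MC = dTC/dq = 135 - 64q + 6q^2.
AVC hits its minimum where MC = AVC, at q = 8, giving min AVC = 135 - 32·8 + 2·8^2 = $7.
Since P = $2 < min AVC = $7, price fails to cover variable cost at any output.
The firm minimizes its loss by shutting down and losing only its fixed cost of $408.

Shut down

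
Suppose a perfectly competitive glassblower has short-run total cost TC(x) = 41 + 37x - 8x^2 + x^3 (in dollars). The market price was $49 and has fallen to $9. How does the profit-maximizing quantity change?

Output falls from 6 to 0 (the firm shuts down)

MC = 37 - 16x + 3x^2; the shutdown threshold is min AVC = $21 (at x = 4).
With P = $49 above the shutdown price, P = MC gives x = 6.
At P = $9 < min AVC = $21, price no longer covers variable cost at any output, so the firm shuts down: x = 0.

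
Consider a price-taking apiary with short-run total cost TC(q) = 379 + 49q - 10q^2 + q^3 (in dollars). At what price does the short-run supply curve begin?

$24 per unit

The shutdown price is the minimum of AVC. VC = 49q - 10q^2 + q^3, so AVC = 49 - 10q + q^2.
dAVC/dq = -10 + 2q = 0 gives q = 5. min AVC = 49 - 10·5 + 5^2 = 24.
The firm shuts down for any P below $24.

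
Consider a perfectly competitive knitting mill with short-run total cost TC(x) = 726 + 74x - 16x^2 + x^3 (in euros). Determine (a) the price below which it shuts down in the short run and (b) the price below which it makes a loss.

AVC = 74 - 16x + x^2; minimized at x = 8, giving min AVC = €10. That is the shutdown price.
ATC = 726/x + 74 - 16x + x^2. Setting dATC/dx = −726/x^2 − 16 + 2x = 0 gives x = 11 (since 2·11^3 − 16·11^2 = 726).
min ATC = 726/11 + 74 − 16·11 + 11^2 = €85. That is the break-even price.
Between these two prices the firm operates at a loss; above €85 it earns a profit.

Shutdown price = €10; break-even price = €85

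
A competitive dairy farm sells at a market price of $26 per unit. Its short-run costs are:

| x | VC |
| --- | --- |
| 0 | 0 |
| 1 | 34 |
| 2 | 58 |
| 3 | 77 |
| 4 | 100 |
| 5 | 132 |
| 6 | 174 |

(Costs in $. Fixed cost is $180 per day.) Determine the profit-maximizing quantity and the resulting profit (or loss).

x = 4; profit = -$176

Compute π = P·x − TC at each output: x=0: -180; x=1: -188; x=2: -186; x=3: -179; x=4: -176; x=5: -182; x=6: -198.
Profit is maximized at x = 4. AVC there is 100/4 = $25 ≤ P, so producing beats shutting down (which would give -$180).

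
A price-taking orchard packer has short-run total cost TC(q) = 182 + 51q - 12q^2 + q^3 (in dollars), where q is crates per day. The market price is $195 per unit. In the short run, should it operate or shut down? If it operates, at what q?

Produce at q = 12

Strip out fixed cost: VC = 51q - 12q^2 + q^3. Then AVC = 51 - 12q + q^2 and MC = 51 - 24q + 3q^2.
AVC is minimized where dAVC/dq = -12 + 2q = 0, at q = 6; min AVC = 51 - 12·6 + 6^2 = $15.
Because $195 ≥ $15, revenue can cover variable cost; the firm operates.
Solving P = MC: -144 - 24q + 3q^2 = 0 ⇒ q = -4 or 12. On the upward-sloping branch, q* = 12.
Check: AVC at q = 12 is $51 ≤ P, so revenue covers variable cost.
Profit = P·q − TC = 195·12 − 794 = $1546.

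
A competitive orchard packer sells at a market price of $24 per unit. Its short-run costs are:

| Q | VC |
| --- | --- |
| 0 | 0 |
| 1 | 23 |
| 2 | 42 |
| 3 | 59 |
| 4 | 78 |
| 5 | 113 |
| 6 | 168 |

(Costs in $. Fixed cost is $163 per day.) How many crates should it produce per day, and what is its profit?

Compute π = P·Q − TC at each output: Q=0: -163; Q=1: -162; Q=2: -157; Q=3: -150; Q=4: -145; Q=5: -156; Q=6: -187.
Profit is maximized at Q = 4. AVC there is 78/4 = $19.50 ≤ P, so producing beats shutting down (which would give -$163).

Q = 4; profit = -$145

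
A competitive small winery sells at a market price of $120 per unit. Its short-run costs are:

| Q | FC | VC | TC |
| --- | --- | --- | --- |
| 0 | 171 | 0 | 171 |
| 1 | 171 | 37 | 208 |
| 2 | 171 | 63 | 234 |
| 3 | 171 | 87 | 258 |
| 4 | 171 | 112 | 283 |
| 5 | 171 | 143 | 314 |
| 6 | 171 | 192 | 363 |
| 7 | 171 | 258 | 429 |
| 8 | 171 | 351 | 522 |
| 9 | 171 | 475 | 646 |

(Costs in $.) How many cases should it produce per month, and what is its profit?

Q = 8; profit = $438

Profit at each row (π = 120Q − TC): Q=0: -171; Q=1: -88; Q=2: 6; Q=3: 102; Q=4: 197; Q=5: 286; Q=6: 357; Q=7: 411; Q=8: 438; Q=9: 434.
Profit is maximized at Q = 8. AVC there is 351/8 = $43.88 ≤ P, so producing beats shutting down (which would give -$171).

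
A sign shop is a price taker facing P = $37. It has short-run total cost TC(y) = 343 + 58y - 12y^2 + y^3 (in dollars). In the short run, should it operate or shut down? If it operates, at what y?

Strip out fixed cost: VC = 58y - 12y^2 + y^3. Then AVC = 58 - 12y + y^2 and MC = 58 - 24y + 3y^2.
The AVC parabola has its vertex at y = 12/2 = 6, where AVC = 58 - 12·6 + 6^2 = $22.
Because $37 ≥ $22, revenue can cover variable cost; the firm operates.
Set P = MC: 37 = 58 - 24y + 3y^2 → 21 - 24y + 3y^2 = 0. The roots are y = 1 and y = 7; the profit-maximizing output is on the rising part of MC, so y* = 7.
Check: AVC at y = 7 is $23 ≤ P, so revenue covers variable cost.
Profit = P·y − TC = 37·7 − 504 = -$245, a loss, but smaller than the $343 fixed cost the firm would lose by shutting down.

Produce at y = 7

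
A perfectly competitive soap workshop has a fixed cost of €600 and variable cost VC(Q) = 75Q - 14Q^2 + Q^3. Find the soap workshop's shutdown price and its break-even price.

Shutdown price = min AVC. AVC = 75 - 14Q + Q^2, with vertex at Q = 7 and minimum €26.
ATC = 600/Q + 75 - 14Q + Q^2. Setting dATC/dQ = −600/Q^2 − 14 + 2Q = 0 gives Q = 10 (since 2·10^3 − 14·10^2 = 600).
min ATC = 600/10 + 75 − 14·10 + 10^2 = €95. That is the break-even price.
Between these two prices the firm operates at a loss; above €95 it earns a profit.

Shutdown price = €26; break-even price = €95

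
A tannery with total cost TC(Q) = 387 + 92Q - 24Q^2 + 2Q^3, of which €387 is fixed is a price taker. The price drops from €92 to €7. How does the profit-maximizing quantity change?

MC = 92 - 48Q + 6Q^2; the shutdown threshold is min AVC = €20 (at Q = 6).
With P = €92 above the shutdown price, P = MC gives Q = 8.
At P = €7 < min AVC = €20, price no longer covers variable cost at any output, so the firm shuts down: Q = 0.

Output falls from 8 to 0 (the firm shuts down)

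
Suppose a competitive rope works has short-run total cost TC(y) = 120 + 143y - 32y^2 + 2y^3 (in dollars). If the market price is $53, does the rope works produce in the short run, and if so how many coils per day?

From TC, MC = TC'(y) = 143 - 64y + 6y^2 and AVC = VC/y = 143 - 32y + 2y^2.
AVC is minimized where dAVC/dy = -32 + 4y = 0, at y = 8; min AVC = 143 - 32·8 + 2·8^2 = $15.
P = $53 exceeds min AVC = $15, so the firm stays open.
P = MC gives 90 - 64y + 6y^2 = 0, with roots 5/3 and 9. Take the larger (rising MC): y* = 9.
Check: AVC at y = 9 is $17 ≤ P, so revenue covers variable cost.
Profit = P·y − TC = 53·9 − 273 = $204.

Produce at y = 9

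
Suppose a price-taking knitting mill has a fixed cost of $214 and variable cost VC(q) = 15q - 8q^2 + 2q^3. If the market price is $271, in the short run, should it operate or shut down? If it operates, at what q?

Produce at q = 8

Strip out fixed cost: VC = 15q - 8q^2 + 2q^3. Then AVC = 15 - 8q + 2q^2 and MC = 15 - 16q + 6q^2.
AVC hits its minimum where MC = AVC, at q = 2, giving min AVC = 15 - 8·2 + 2·2^2 = $7.
P = $271 exceeds min AVC = $7, so the firm stays open.
Set P = MC: 271 = 15 - 16q + 6q^2 → -256 - 16q + 6q^2 = 0. The roots are q = -16/3 and q = 8; the profit-maximizing output is on the rising part of MC, so q* = 8.
Check: AVC at q = 8 is $79 ≤ P, so revenue covers variable cost.
Profit = P·q − TC = 271·8 − 846 = $1322.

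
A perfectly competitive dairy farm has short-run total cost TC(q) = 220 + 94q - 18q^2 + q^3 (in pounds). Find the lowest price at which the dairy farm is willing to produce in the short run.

Short-run supply begins at min AVC. From VC = 94q - 18q^2 + q^3, AVC = 94 - 18q + q^2.
At the minimum of AVC, MC = AVC. MC = 94 - 36q + 3q^2; setting MC = AVC gives 2q^2 - 18q = 0, so q = 9. min AVC = 13.
The firm shuts down for any P below £13.

£13 per unit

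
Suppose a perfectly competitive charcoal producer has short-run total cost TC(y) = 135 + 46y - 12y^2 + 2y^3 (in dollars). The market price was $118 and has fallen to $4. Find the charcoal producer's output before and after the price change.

AVC = 46 - 12y + 2y^2, minimized at y = 3 where min AVC = $28. MC = 46 - 24y + 6y^2.
At P = $118 ≥ min AVC, set P = MC on the rising branch: y = 6.
At P = $4 < min AVC = $28, price no longer covers variable cost at any output, so the firm shuts down: y = 0.

Output falls from 6 to 0 (the firm shuts down)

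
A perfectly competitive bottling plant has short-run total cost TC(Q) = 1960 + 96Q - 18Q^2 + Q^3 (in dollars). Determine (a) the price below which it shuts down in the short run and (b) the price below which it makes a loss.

Shutdown price = $15; break-even price = $180

Shutdown price = min AVC. AVC = 96 - 18Q + Q^2, with vertex at Q = 9 and minimum $15.
ATC = 1960/Q + 96 - 18Q + Q^2. Setting dATC/dQ = −1960/Q^2 − 18 + 2Q = 0 gives Q = 14 (since 2·14^3 − 18·14^2 = 1960).
min ATC = 1960/14 + 96 − 18·14 + 14^2 = $180. That is the break-even price.
For $15 ≤ P < $180 the firm produces at a loss; below $15 it shuts down.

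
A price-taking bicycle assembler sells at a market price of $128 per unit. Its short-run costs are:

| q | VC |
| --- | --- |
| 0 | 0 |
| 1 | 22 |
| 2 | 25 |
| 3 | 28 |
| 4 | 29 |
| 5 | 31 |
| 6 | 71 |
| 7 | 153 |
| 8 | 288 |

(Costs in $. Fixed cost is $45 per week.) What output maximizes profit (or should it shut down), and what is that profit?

q = 7; profit = $698

Compute π = P·q − TC at each output: q=0: -45; q=1: 61; q=2: 186; q=3: 311; q=4: 438; q=5: 564; q=6: 652; q=7: 698; q=8: 691.
Profit is maximized at q = 7. AVC there is 153/7 = $21.86 ≤ P, so producing beats shutting down (which would give -$45).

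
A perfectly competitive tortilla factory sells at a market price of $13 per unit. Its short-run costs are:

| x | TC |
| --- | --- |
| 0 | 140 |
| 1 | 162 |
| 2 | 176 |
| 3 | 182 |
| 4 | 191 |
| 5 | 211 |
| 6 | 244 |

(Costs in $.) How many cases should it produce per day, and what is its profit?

Profit at each row (π = 13x − TC): x=0: -140; x=1: -149; x=2: -150; x=3: -143; x=4: -139; x=5: -146; x=6: -166.
Profit is maximized at x = 4. AVC there is 51/4 = $12.75 ≤ P, so producing beats shutting down (which would give -$140).

x = 4; profit = -$139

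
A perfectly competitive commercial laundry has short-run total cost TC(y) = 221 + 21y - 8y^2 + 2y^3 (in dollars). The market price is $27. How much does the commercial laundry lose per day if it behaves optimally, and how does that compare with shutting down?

Profit = -$185 at y = 3

AVC = 21 - 8y + 2y^2 has its minimum $13 at y = 2; price $27 clears that bar, so the firm operates.
With MC = 21 - 16y + 6y^2, P = MC on the upward-sloping part at y* = 3.
TR = 27·3 = 81. TC = 221 + 45 = 266. Profit = 81 − 266 = -$185.
By producing, the firm covers all variable cost plus $36 of fixed cost; shutting down would lose the full $221.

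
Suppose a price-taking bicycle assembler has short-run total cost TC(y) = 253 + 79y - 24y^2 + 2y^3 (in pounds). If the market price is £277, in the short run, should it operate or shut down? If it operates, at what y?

Produce at y = 11

From TC, MC = TC'(y) = 79 - 48y + 6y^2 and AVC = VC/y = 79 - 24y + 2y^2.
AVC hits its minimum where MC = AVC, at y = 6, giving min AVC = 79 - 24·6 + 2·6^2 = £7.
P = £277 exceeds min AVC = £7, so the firm stays open.
Solving P = MC: -198 - 48y + 6y^2 = 0 ⇒ y = -3 or 11. On the upward-sloping branch, y* = 11.
Check: AVC at y = 11 is £57 ≤ P, so revenue covers variable cost.
Profit = P·y − TC = 277·11 − 880 = £2167.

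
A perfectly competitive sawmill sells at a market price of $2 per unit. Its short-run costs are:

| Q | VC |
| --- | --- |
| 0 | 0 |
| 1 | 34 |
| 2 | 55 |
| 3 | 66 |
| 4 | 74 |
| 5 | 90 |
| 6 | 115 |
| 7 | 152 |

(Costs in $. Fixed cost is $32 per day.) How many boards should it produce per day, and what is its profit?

Compute π = P·Q − TC at each output: Q=0: -32; Q=1: -64; Q=2: -83; Q=3: -92; Q=4: -98; Q=5: -112; Q=6: -135; Q=7: -170.
Profit is highest at Q = 0. Equivalently, the lowest AVC in the table is 90/5 ≈ $18 at Q = 5, and P = $2 falls below it — price never covers variable cost, so the firm shuts down and loses only its fixed cost.

Q = 0 (shut down); profit = -$32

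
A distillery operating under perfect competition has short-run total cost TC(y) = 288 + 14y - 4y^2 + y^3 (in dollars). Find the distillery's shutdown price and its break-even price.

Shutdown price = $10; break-even price = $74

Shutdown price = min AVC. AVC = 14 - 4y + y^2, with vertex at y = 2 and minimum $10.
ATC = 288/y + 14 - 4y + y^2. Setting dATC/dy = −288/y^2 − 4 + 2y = 0 gives y = 6 (since 2·6^3 − 4·6^2 = 288).
min ATC = 288/6 + 14 − 4·6 + 6^2 = $74. That is the break-even price.
Between these two prices the firm operates at a loss; above $74 it earns a profit.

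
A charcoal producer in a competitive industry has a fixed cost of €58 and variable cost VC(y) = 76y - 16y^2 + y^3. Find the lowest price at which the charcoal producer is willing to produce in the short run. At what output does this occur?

€12 per unit, at y = 8

Short-run supply begins at min AVC. From VC = 76y - 16y^2 + y^3, AVC = 76 - 16y + y^2.
dAVC/dy = -16 + 2y = 0 gives y = 8. min AVC = 76 - 16·8 + 8^2 = 12.
So the shutdown price is €12.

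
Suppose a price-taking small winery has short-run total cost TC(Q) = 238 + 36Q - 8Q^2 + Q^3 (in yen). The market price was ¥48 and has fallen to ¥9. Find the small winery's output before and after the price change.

MC = 36 - 16Q + 3Q^2; the shutdown threshold is min AVC = ¥20 (at Q = 4).
With P = ¥48 above the shutdown price, P = MC gives Q = 6.
At P = ¥9 < min AVC = ¥20, price no longer covers variable cost at any output, so the firm shuts down: Q = 0.

Output falls from 6 to 0 (the firm shuts down)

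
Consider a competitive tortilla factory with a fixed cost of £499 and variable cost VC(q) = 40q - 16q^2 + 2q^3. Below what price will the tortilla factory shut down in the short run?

The shutdown price is the minimum of AVC. VC = 40q - 16q^2 + 2q^3, so AVC = 40 - 16q + 2q^2.
dAVC/dq = -16 + 4q = 0 gives q = 4. min AVC = 40 - 16·4 + 2·4^2 = 8.
So the shutdown price is £8.

£8 per unit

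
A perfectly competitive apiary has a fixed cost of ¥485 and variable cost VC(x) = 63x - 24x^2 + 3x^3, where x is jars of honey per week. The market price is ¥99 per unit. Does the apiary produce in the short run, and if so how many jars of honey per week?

Produce at x = 6

From TC, MC = TC'(x) = 63 - 48x + 9x^2 and AVC = VC/x = 63 - 24x + 3x^2.
The AVC parabola has its vertex at x = 24/6 = 4, where AVC = 63 - 24·4 + 3·4^2 = ¥15.
Because ¥99 ≥ ¥15, revenue can cover variable cost; the firm operates.
Solving P = MC: -36 - 48x + 9x^2 = 0 ⇒ x = -2/3 or 6. On the upward-sloping branch, x* = 6.
Check: AVC at x = 6 is ¥27 ≤ P, so revenue covers variable cost.
Profit = P·x − TC = 99·6 − 647 = -¥53, a loss, but smaller than the ¥485 fixed cost the firm would lose by shutting down.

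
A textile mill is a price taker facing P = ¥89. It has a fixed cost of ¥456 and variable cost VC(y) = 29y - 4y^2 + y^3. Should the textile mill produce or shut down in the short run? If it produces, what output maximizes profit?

Strip out fixed cost: VC = 29y - 4y^2 + y^3. Then AVC = 29 - 4y + y^2 and MC = 29 - 8y + 3y^2.
AVC is minimized where dAVC/dy = -4 + 2y = 0, at y = 2; min AVC = 29 - 4·2 + 2^2 = ¥25.
Because ¥89 ≥ ¥25, revenue can cover variable cost; the firm operates.
Set P = MC: 89 = 29 - 8y + 3y^2 → -60 - 8y + 3y^2 = 0. The roots are y = -10/3 and y = 6; the profit-maximizing output is on the rising part of MC, so y* = 6.
Check: AVC at y = 6 is ¥41 ≤ P, so revenue covers variable cost.
Profit = P·y − TC = 89·6 − 702 = -¥168, a loss, but smaller than the ¥456 fixed cost the firm would lose by shutting down.

Produce at y = 6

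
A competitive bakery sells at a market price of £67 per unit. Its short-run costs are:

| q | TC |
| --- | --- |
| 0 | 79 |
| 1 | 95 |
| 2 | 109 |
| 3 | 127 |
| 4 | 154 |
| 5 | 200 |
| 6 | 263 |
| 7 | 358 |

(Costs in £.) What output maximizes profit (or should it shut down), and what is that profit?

Tabulate TR − TC: q=0: -79; q=1: -28; q=2: 25; q=3: 74; q=4: 114; q=5: 135; q=6: 139; q=7: 111.
Profit is maximized at q = 6. AVC there is 184/6 = £30.67 ≤ P, so producing beats shutting down (which would give -£79).

q = 6; profit = £139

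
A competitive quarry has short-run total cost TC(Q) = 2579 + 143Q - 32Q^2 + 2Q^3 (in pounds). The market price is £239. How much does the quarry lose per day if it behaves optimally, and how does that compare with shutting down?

AVC = 143 - 32Q + 2Q^2 has its minimum £15 at Q = 8; price £239 clears that bar, so the firm operates.
MC = 143 - 64Q + 6Q^2. Setting P = MC and taking the root on the rising branch gives Q* = 12.
TR = 239·12 = 2868. TC = 2579 + 564 = 3143. Profit = 2868 − 3143 = -£275.
That loss of £275 beats the £2579 the firm would lose by shutting down; producing recovers £2304 of fixed cost.

Profit = -£275 at Q = 12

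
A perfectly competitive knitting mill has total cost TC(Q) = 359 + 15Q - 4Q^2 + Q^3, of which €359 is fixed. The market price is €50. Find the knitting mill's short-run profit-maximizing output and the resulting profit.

Profit = -€209 at Q = 5

AVC = 15 - 4Q + Q^2; min AVC = €11 at Q = 2. Since P = €50 ≥ min AVC, the firm produces.
With MC = 15 - 8Q + 3Q^2, P = MC on the upward-sloping part at Q* = 5.
TR = 50·5 = 250. TC = 359 + 100 = 459. Profit = 250 − 459 = -€209.
That loss of €209 beats the €359 the firm would lose by shutting down; producing recovers €150 of fixed cost.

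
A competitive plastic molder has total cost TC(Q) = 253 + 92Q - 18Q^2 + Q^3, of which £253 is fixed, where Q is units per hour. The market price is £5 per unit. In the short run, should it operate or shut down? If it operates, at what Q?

Strip out fixed cost: VC = 92Q - 18Q^2 + Q^3. Then AVC = 92 - 18Q + Q^2 and MC = 92 - 36Q + 3Q^2.
AVC hits its minimum where MC = AVC, at Q = 9, giving min AVC = 92 - 18·9 + 9^2 = £11.
Since P = £5 < min AVC = £11, price fails to cover variable cost at any output.
Best response: produce nothing and absorb the £253 fixed cost.

Shut down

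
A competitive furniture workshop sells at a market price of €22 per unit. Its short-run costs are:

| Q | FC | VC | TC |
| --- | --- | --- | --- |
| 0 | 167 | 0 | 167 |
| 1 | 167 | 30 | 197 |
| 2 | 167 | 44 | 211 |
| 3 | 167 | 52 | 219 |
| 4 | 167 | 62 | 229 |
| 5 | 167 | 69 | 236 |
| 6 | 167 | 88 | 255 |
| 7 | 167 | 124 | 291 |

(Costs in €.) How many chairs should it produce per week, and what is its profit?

Compute π = P·Q − TC at each output: Q=0: -167; Q=1: -175; Q=2: -167; Q=3: -153; Q=4: -141; Q=5: -126; Q=6: -123; Q=7: -137.
Profit is maximized at Q = 6. AVC there is 88/6 = €14.67 ≤ P, so producing beats shutting down (which would give -€167).

Q = 6; profit = -€123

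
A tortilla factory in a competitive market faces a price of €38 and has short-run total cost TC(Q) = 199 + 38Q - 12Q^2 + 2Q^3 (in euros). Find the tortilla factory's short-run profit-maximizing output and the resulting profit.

AVC = 38 - 12Q + 2Q^2 has its minimum €20 at Q = 3; price €38 clears that bar, so the firm operates.
With MC = 38 - 24Q + 6Q^2, P = MC on the upward-sloping part at Q* = 4.
TR = 38·4 = 152. TC = 199 + 88 = 287. Profit = 152 − 287 = -€135.
That loss of €135 beats the €199 the firm would lose by shutting down; producing recovers €64 of fixed cost.

Profit = -€135 at Q = 4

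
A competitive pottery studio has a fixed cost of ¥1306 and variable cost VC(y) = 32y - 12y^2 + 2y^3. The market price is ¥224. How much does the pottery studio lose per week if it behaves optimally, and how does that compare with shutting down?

AVC = 32 - 12y + 2y^2 has its minimum ¥14 at y = 3; price ¥224 clears that bar, so the firm operates.
With MC = 32 - 24y + 6y^2, P = MC on the upward-sloping part at y* = 8.
TR = 224·8 = 1792. TC = 1306 + 512 = 1818. Profit = 1792 − 1818 = -¥26.
By producing, the firm covers all variable cost plus ¥1280 of fixed cost; shutting down would lose the full ¥1306.

Profit = -¥26 at y = 8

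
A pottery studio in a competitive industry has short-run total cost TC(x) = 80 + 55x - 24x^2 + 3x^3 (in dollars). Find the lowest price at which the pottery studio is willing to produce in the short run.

$7 per unit

The firm shuts down when price falls below the minimum of average variable cost. AVC = VC/x = 55 - 24x + 3x^2.
dAVC/dx = -24 + 6x = 0 gives x = 4. min AVC = 55 - 24·4 + 3·4^2 = 7.
So the shutdown price is $7.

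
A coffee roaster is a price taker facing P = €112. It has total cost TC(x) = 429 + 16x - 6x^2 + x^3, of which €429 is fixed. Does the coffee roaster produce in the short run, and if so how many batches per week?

Produce at x = 8

From TC, MC = TC'(x) = 16 - 12x + 3x^2 and AVC = VC/x = 16 - 6x + x^2.
AVC is minimized where dAVC/dx = -6 + 2x = 0, at x = 3; min AVC = 16 - 6·3 + 3^2 = €7.
P = €112 exceeds min AVC = €7, so the firm stays open.
Solving P = MC: -96 - 12x + 3x^2 = 0 ⇒ x = -4 or 8. On the upward-sloping branch, x* = 8.
Check: AVC at x = 8 is €32 ≤ P, so revenue covers variable cost.
Profit = P·x − TC = 112·8 − 685 = €211.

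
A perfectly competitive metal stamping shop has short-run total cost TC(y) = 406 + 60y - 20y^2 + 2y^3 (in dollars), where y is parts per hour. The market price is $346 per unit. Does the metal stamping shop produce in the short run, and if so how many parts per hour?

From TC, MC = TC'(y) = 60 - 40y + 6y^2 and AVC = VC/y = 60 - 20y + 2y^2.
AVC is minimized where dAVC/dy = -20 + 4y = 0, at y = 5; min AVC = 60 - 20·5 + 2·5^2 = $10.
P = $346 exceeds min AVC = $10, so the firm stays open.
Solving P = MC: -286 - 40y + 6y^2 = 0 ⇒ y = -13/3 or 11. On the upward-sloping branch, y* = 11.
Check: AVC at y = 11 is $82 ≤ P, so revenue covers variable cost.
Profit = P·y − TC = 346·11 − 1308 = $2498.

Produce at y = 11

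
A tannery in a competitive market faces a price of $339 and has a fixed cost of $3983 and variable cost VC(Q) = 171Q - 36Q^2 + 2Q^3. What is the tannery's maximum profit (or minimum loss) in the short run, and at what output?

Profit = -$63 at Q = 14

AVC = 171 - 36Q + 2Q^2 has its minimum $9 at Q = 9; price $339 clears that bar, so the firm operates.
MC = 171 - 72Q + 6Q^2. Setting P = MC and taking the root on the rising branch gives Q* = 14.
TR = 339·14 = 4746. TC = 3983 + 826 = 4809. Profit = 4746 − 4809 = -$63.
That loss of $63 beats the $3983 the firm would lose by shutting down; producing recovers $3920 of fixed cost.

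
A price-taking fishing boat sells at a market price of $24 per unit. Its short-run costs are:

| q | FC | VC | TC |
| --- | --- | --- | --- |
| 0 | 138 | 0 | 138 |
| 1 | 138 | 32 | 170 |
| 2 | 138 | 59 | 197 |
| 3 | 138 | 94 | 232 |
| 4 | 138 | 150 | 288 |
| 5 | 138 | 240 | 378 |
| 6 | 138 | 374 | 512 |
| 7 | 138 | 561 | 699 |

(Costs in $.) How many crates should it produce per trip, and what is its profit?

Tabulate TR − TC: q=0: -138; q=1: -146; q=2: -149; q=3: -160; q=4: -192; q=5: -258; q=6: -368; q=7: -531.
Profit is highest at q = 0. Equivalently, the lowest AVC in the table is 59/2 ≈ $29.50 at q = 2, and P = $24 falls below it — price never covers variable cost, so the firm shuts down and loses only its fixed cost.

q = 0 (shut down); profit = -$138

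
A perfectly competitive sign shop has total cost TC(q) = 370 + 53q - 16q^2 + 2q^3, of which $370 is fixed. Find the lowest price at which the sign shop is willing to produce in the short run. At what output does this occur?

The firm shuts down when price falls below the minimum of average variable cost. AVC = VC/q = 53 - 16q + 2q^2.
At the minimum of AVC, MC = AVC. MC = 53 - 32q + 6q^2; setting MC = AVC gives 4q^2 - 16q = 0, so q = 4. min AVC = 21.
The firm shuts down for any P below $21.

$21 per unit, at q = 4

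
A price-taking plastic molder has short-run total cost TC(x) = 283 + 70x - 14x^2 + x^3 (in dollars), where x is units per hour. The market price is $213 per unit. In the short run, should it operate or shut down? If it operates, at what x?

Produce at x = 13

Strip out fixed cost: VC = 70x - 14x^2 + x^3. Then AVC = 70 - 14x + x^2 and MC = 70 - 28x + 3x^2.
AVC is minimized where dAVC/dx = -14 + 2x = 0, at x = 7; min AVC = 70 - 14·7 + 7^2 = $21.
Because $213 ≥ $21, revenue can cover variable cost; the firm operates.
Solving P = MC: -143 - 28x + 3x^2 = 0 ⇒ x = -11/3 or 13. On the upward-sloping branch, x* = 13.
Check: AVC at x = 13 is $57 ≤ P, so revenue covers variable cost.
Profit = P·x − TC = 213·13 − 1024 = $1745.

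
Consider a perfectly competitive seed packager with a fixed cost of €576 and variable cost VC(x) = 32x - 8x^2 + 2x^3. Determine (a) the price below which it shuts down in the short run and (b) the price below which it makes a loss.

Shutdown price = €24; break-even price = €152

AVC = 32 - 8x + 2x^2; minimized at x = 2, giving min AVC = €24. That is the shutdown price.
ATC = 576/x + 32 - 8x + 2x^2. Setting dATC/dx = −576/x^2 − 8 + 4x = 0 gives x = 6 (since 4·6^3 − 8·6^2 = 576).
min ATC = 576/6 + 32 − 8·6 + 2·6^2 = €152. That is the break-even price.
For €24 ≤ P < €152 the firm produces at a loss; below €24 it shuts down.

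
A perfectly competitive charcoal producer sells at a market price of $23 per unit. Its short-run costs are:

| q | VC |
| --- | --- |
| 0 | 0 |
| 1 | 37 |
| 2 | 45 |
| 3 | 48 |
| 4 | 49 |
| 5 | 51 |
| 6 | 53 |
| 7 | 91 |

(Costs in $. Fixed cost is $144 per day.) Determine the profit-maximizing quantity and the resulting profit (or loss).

Compute π = P·q − TC at each output: q=0: -144; q=1: -158; q=2: -143; q=3: -123; q=4: -101; q=5: -80; q=6: -59; q=7: -74.
Profit is maximized at q = 6. AVC there is 53/6 = $8.83 ≤ P, so producing beats shutting down (which would give -$144).

q = 6; profit = -$59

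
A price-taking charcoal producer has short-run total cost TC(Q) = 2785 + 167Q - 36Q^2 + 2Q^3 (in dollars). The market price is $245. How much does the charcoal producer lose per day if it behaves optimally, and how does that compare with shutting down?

AVC = 167 - 36Q + 2Q^2 has its minimum $5 at Q = 9; price $245 clears that bar, so the firm operates.
MC = 167 - 72Q + 6Q^2. Setting P = MC and taking the root on the rising branch gives Q* = 13.
TR = 245·13 = 3185. TC = 2785 + 481 = 3266. Profit = 3185 − 3266 = -$81.
By producing, the firm covers all variable cost plus $2704 of fixed cost; shutting down would lose the full $2785.

Profit = -$81 at Q = 13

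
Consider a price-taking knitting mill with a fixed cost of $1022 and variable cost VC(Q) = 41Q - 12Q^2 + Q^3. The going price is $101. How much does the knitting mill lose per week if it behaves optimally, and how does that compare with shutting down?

AVC = 41 - 12Q + Q^2 has its minimum $5 at Q = 6; price $101 clears that bar, so the firm operates.
MC = 41 - 24Q + 3Q^2. Setting P = MC and taking the root on the rising branch gives Q* = 10.
TR = 101·10 = 1010. TC = 1022 + 210 = 1232. Profit = 1010 − 1232 = -$222.
Shutting down would mean losing the fixed cost of $1022, so operating at a loss of $222 is better by $800.

Profit = -$222 at Q = 10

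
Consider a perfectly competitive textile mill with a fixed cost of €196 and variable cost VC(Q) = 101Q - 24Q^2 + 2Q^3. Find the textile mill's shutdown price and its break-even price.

Shutdown price = min AVC. AVC = 101 - 24Q + 2Q^2, with vertex at Q = 6 and minimum €29.
ATC = 196/Q + 101 - 24Q + 2Q^2. Setting dATC/dQ = −196/Q^2 − 24 + 4Q = 0 gives Q = 7 (since 4·7^3 − 24·7^2 = 196).
min ATC = 196/7 + 101 − 24·7 + 2·7^2 = €59. That is the break-even price.
Between these two prices the firm operates at a loss; above €59 it earns a profit.

Shutdown price = €29; break-even price = €59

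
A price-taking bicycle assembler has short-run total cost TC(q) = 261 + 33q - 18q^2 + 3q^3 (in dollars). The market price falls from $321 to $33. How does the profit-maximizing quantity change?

Output falls from 8 to 4

MC = 33 - 36q + 9q^2; the shutdown threshold is min AVC = $6 (at q = 3).
At P = $321 ≥ min AVC, set P = MC on the rising branch: q = 8.
At P = $33 ≥ min AVC, set P = MC: q = 4. The firm stays open but cuts output.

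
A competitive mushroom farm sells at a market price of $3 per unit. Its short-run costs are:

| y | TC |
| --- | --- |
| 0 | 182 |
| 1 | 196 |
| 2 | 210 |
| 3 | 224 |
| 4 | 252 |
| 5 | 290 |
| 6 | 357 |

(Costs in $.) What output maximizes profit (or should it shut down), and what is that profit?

Compute π = P·y − TC at each output: y=0: -182; y=1: -193; y=2: -204; y=3: -215; y=4: -240; y=5: -275; y=6: -339.
Profit is highest at y = 0. Equivalently, the lowest AVC in the table is 14/1 ≈ $14 at y = 1, and P = $3 falls below it — price never covers variable cost, so the firm shuts down and loses only its fixed cost.

y = 0 (shut down); profit = -$182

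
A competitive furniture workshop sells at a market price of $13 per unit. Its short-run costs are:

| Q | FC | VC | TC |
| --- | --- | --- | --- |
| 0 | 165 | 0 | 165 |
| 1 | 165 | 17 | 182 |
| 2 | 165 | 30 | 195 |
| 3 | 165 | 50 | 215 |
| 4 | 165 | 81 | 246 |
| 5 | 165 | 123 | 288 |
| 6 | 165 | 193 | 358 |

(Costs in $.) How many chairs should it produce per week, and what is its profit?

Q = 0 (shut down); profit = -$165

Compute π = P·Q − TC at each output: Q=0: -165; Q=1: -169; Q=2: -169; Q=3: -176; Q=4: -194; Q=5: -223; Q=6: -280.
Profit is highest at Q = 0. Equivalently, the lowest AVC in the table is 30/2 ≈ $15 at Q = 2, and P = $13 falls below it — price never covers variable cost, so the firm shuts down and loses only its fixed cost.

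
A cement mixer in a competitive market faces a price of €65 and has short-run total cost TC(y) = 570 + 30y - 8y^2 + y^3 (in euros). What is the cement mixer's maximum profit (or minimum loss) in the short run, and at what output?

AVC = 30 - 8y + y^2 has its minimum €14 at y = 4; price €65 clears that bar, so the firm operates.
With MC = 30 - 16y + 3y^2, P = MC on the upward-sloping part at y* = 7.
TR = 65·7 = 455. TC = 570 + 161 = 731. Profit = 455 − 731 = -€276.
That loss of €276 beats the €570 the firm would lose by shutting down; producing recovers €294 of fixed cost.

Profit = -€276 at y = 7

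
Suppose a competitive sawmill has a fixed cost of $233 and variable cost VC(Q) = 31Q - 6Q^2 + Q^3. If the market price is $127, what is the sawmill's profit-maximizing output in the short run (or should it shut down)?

From TC, MC = TC'(Q) = 31 - 12Q + 3Q^2 and AVC = VC/Q = 31 - 6Q + Q^2.
AVC is minimized where dAVC/dQ = -6 + 2Q = 0, at Q = 3; min AVC = 31 - 6·3 + 3^2 = $22.
Because $127 ≥ $22, revenue can cover variable cost; the firm operates.
P = MC gives -96 - 12Q + 3Q^2 = 0, with roots -4 and 8. Take the larger (rising MC): Q* = 8.
Check: AVC at Q = 8 is $47 ≤ P, so revenue covers variable cost.
Profit = P·Q − TC = 127·8 − 609 = $407.

Produce at Q = 8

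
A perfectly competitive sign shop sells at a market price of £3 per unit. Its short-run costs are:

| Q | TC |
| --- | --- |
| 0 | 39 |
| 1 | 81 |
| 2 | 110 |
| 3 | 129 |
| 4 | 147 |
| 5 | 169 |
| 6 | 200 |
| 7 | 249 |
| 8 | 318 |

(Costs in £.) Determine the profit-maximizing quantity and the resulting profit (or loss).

Q = 0 (shut down); profit = -£39

Profit at each row (π = 3Q − TC): Q=0: -39; Q=1: -78; Q=2: -104; Q=3: -120; Q=4: -135; Q=5: -154; Q=6: -182; Q=7: -228; Q=8: -294.
Profit is highest at Q = 0. Equivalently, the lowest AVC in the table is 130/5 ≈ £26 at Q = 5, and P = £3 falls below it — price never covers variable cost, so the firm shuts down and loses only its fixed cost.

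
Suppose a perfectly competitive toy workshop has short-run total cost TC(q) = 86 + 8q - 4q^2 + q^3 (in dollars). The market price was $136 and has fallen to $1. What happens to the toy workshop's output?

Output falls from 8 to 0 (the firm shuts down)

AVC = 8 - 4q + q^2, minimized at q = 2 where min AVC = $4. MC = 8 - 8q + 3q^2.
At P = $136 ≥ min AVC, set P = MC on the rising branch: q = 8.
At P = $1 < min AVC = $4, price no longer covers variable cost at any output, so the firm shuts down: q = 0.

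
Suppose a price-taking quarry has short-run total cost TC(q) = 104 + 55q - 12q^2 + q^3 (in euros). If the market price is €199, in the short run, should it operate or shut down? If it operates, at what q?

Variable cost is VC = 55q - 12q^2 + q^3, so AVC = VC/q = 55 - 12q + q^2 and MC = dTC/dq = 55 - 24q + 3q^2.
AVC hits its minimum where MC = AVC, at q = 6, giving min AVC = 55 - 12·6 + 6^2 = €19.
P = €199 exceeds min AVC = €19, so the firm stays open.
Solving P = MC: -144 - 24q + 3q^2 = 0 ⇒ q = -4 or 12. On the upward-sloping branch, q* = 12.
Check: AVC at q = 12 is €55 ≤ P, so revenue covers variable cost.
Profit = P·q − TC = 199·12 − 764 = €1624.

Produce at q = 12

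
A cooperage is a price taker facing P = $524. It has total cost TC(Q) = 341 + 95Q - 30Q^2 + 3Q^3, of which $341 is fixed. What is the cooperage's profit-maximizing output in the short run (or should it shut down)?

Produce at Q = 11

From TC, MC = TC'(Q) = 95 - 60Q + 9Q^2 and AVC = VC/Q = 95 - 30Q + 3Q^2.
The AVC parabola has its vertex at Q = 30/6 = 5, where AVC = 95 - 30·5 + 3·5^2 = $20.
Because $524 ≥ $20, revenue can cover variable cost; the firm operates.
P = MC gives -429 - 60Q + 9Q^2 = 0, with roots -13/3 and 11. Take the larger (rising MC): Q* = 11.
Check: AVC at Q = 11 is $128 ≤ P, so revenue covers variable cost.
Profit = P·Q − TC = 524·11 − 1749 = $4015.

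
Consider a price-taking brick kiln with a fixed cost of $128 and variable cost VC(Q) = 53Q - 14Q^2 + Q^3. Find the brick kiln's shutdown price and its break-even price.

Shutdown price = $4; break-even price = $21

Shutdown price = min AVC. AVC = 53 - 14Q + Q^2, with vertex at Q = 7 and minimum $4.
ATC = 128/Q + 53 - 14Q + Q^2. Setting dATC/dQ = −128/Q^2 − 14 + 2Q = 0 gives Q = 8 (since 2·8^3 − 14·8^2 = 128).
min ATC = 128/8 + 53 − 14·8 + 8^2 = $21. That is the break-even price.
Between these two prices the firm operates at a loss; above $21 it earns a profit.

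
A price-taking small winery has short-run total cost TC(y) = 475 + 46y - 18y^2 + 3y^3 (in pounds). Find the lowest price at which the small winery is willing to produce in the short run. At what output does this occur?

Short-run supply begins at min AVC. From VC = 46y - 18y^2 + 3y^3, AVC = 46 - 18y + 3y^2.
At the minimum of AVC, MC = AVC. MC = 46 - 36y + 9y^2; setting MC = AVC gives 6y^2 - 18y = 0, so y = 3. min AVC = 19.
So the shutdown price is £19.

£19 per unit, at y = 3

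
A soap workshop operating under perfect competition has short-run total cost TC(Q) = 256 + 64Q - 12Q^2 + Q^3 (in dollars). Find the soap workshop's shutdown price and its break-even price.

Shutdown price = $28; break-even price = $64

AVC = 64 - 12Q + Q^2; minimized at Q = 6, giving min AVC = $28. That is the shutdown price.
ATC = 256/Q + 64 - 12Q + Q^2. Setting dATC/dQ = −256/Q^2 − 12 + 2Q = 0 gives Q = 8 (since 2·8^3 − 12·8^2 = 256).
min ATC = 256/8 + 64 − 12·8 + 8^2 = $64. That is the break-even price.
For $28 ≤ P < $64 the firm produces at a loss; below $28 it shuts down.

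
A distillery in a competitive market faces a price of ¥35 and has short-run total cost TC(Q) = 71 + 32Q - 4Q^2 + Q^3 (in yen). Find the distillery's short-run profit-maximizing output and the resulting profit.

Profit = -¥53 at Q = 3

AVC = 32 - 4Q + Q^2 has its minimum ¥28 at Q = 2; price ¥35 clears that bar, so the firm operates.
With MC = 32 - 8Q + 3Q^2, P = MC on the upward-sloping part at Q* = 3.
TR = 35·3 = 105. TC = 71 + 87 = 158. Profit = 105 − 158 = -¥53.
That loss of ¥53 beats the ¥71 the firm would lose by shutting down; producing recovers ¥18 of fixed cost.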